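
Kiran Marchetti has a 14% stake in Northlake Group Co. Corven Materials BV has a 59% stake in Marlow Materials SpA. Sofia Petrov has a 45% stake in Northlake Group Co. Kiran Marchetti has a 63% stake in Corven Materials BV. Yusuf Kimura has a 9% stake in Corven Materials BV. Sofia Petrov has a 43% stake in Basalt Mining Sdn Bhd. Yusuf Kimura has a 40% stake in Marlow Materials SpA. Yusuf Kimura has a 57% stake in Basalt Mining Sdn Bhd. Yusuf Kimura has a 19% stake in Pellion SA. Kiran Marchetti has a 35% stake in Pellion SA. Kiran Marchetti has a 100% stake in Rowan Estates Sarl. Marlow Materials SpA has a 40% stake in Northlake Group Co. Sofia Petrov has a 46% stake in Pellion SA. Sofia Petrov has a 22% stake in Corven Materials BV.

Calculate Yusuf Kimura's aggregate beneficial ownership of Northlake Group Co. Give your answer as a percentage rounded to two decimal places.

Yusuf reaches Northlake along 2 paths.
Via Corven → Marlow: 9% × 59% × 40% = 2.124%.
Via Marlow: 40% × 40% = 16%.
Total: 2.124% + 16% = 18.124%.
Rounded: 18.12%.

18.12%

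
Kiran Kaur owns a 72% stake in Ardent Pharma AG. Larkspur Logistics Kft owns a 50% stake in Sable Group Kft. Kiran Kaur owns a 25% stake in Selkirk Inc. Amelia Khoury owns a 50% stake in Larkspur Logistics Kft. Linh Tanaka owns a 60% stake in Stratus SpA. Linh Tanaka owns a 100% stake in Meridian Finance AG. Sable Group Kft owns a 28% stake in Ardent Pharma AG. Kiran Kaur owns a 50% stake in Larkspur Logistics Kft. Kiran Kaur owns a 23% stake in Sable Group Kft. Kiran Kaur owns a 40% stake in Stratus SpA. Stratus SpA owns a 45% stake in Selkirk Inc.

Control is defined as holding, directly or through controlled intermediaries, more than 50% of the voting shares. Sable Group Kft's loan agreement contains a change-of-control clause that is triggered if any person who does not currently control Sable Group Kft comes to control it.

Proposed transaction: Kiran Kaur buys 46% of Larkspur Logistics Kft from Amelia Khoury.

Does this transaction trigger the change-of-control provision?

Yes

The purchase adds only to Kiran's holdings (Amelia's stake shrinks), so Kiran is the only person who could newly come to control Sable.
Kiran holds 72% of Ardent, so Kiran controls Ardent.
In Sable, Kiran's side holds only 23%, not > 50%.
So before the transaction, Kiran does not control Sable.
After the purchase, Kiran's direct stake in Larkspur rises to 50% + 46% = 96%, and Amelia's stake falls to 4%.
Kiran holds 96% of Larkspur, so Kiran controls Larkspur.
Kiran and Larkspur together hold 23% + 50% = 73% of Sable, so Kiran controls Sable.
Kiran did not control Sable before and does after, so the clause is triggered.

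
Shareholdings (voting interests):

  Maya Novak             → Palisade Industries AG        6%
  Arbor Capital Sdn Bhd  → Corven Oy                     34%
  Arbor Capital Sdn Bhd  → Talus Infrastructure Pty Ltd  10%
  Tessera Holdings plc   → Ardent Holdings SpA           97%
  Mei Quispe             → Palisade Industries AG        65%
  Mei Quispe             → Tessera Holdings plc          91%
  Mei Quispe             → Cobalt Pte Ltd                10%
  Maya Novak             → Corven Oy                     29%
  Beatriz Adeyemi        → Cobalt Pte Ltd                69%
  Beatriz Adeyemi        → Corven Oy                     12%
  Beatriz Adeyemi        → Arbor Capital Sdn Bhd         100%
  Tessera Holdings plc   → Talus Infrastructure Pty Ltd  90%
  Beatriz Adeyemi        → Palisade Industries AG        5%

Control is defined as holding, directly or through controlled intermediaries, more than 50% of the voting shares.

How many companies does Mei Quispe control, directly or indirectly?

Mei holds 65% of Palisade, so Mei controls Palisade.
Mei holds 91% of Tessera, so Mei controls Tessera.
Tessera holds 90% of Talus, so Mei controls Talus.
Tessera holds 97% of Ardent, so Mei controls Ardent.
No other company's threshold is met.
Mei controls 4 companies.

4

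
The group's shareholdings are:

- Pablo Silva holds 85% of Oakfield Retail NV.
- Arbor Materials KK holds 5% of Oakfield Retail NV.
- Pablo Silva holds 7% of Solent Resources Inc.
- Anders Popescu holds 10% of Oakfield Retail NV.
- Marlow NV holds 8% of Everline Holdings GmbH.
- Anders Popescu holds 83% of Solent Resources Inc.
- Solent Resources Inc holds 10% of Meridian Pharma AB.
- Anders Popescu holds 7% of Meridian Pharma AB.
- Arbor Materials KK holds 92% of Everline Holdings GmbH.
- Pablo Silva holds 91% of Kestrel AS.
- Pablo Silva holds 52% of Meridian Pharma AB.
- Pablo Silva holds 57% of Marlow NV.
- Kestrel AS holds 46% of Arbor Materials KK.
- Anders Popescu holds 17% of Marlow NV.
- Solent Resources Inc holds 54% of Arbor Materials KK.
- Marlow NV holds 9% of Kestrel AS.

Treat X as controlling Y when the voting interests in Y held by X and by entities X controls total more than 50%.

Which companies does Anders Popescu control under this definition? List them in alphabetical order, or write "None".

Anders holds 83% of Solent, so Anders controls Solent.
Solent holds 54% of Arbor, so Anders controls Arbor.
Arbor holds 92% of Everline, so Anders controls Everline.
No other company's threshold is met.

Arbor Materials KK, Everline Holdings GmbH, Solent Resources Inc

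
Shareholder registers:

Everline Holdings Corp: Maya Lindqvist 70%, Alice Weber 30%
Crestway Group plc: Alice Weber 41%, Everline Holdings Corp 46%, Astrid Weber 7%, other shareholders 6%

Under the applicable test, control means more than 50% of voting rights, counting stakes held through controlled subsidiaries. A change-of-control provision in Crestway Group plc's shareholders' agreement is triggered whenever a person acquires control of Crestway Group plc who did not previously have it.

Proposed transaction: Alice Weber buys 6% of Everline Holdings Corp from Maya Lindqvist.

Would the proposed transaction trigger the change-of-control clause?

The purchase adds only to Alice's holdings (Maya's stake shrinks), so Alice is the only person who could newly come to control Crestway.
Alice's largest direct stake is 41% in Crestway, which does not meet the threshold, so Alice controls no company.
In Crestway, Alice's side holds only 41%, not > 50%.
So before the transaction, Alice does not control Crestway.
After the purchase, Alice's direct stake in Everline rises to 30% + 6% = 36%, and Maya's stake falls to 64%.
Alice's side now holds 36% of Everline, not > 50%, so Alice still does not control Everline.
After the transaction, Alice's side holds 41% of Crestway, not > 50%, so Alice still does not control Crestway.
No new person acquires control, so the clause is not triggered.

No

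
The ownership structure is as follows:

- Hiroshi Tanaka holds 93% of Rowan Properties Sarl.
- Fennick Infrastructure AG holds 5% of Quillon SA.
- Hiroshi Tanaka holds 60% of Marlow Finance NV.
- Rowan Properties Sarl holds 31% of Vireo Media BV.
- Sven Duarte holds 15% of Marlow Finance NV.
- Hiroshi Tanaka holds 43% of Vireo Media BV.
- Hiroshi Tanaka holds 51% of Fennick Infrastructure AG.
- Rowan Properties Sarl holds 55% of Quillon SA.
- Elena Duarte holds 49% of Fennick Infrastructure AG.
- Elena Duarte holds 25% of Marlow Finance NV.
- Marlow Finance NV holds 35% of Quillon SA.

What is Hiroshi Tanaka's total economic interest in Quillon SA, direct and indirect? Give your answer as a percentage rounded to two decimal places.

Hiroshi reaches Quillon along 3 paths.
Via Rowan: 93% × 55% = 51.15%.
Via Marlow: 60% × 35% = 21%.
Via Fennick: 51% × 5% = 2.55%.
Total: 51.15% + 21% + 2.55% = 74.7%.
Rounded: 74.70%.

74.70%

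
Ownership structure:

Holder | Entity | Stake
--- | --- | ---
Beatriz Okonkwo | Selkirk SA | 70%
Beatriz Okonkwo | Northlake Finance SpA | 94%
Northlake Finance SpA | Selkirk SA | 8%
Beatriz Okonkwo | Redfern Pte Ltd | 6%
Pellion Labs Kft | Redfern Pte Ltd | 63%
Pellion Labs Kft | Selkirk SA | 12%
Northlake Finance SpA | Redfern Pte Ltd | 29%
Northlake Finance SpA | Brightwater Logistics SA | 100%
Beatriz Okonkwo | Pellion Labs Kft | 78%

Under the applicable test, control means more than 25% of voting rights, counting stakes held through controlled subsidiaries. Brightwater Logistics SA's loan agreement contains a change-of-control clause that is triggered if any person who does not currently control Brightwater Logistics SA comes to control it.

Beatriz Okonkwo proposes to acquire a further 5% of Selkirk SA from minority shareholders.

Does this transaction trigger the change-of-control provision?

No

The purchase changes only Beatriz's holdings, so Beatriz is the only person who could newly come to control Brightwater.
Beatriz holds 94% of Northlake, so Beatriz controls Northlake.
Northlake holds 100% of Brightwater, so Beatriz controls Brightwater.
So Beatriz already controls Brightwater before the transaction.
After the purchase, Beatriz's direct stake in Selkirk rises to 70% + 5% = 75%.
Beatriz controlled Brightwater already, so this is not a new person acquiring control; every other person's position is unchanged or reduced.
No new person acquires control, so the clause is not triggered.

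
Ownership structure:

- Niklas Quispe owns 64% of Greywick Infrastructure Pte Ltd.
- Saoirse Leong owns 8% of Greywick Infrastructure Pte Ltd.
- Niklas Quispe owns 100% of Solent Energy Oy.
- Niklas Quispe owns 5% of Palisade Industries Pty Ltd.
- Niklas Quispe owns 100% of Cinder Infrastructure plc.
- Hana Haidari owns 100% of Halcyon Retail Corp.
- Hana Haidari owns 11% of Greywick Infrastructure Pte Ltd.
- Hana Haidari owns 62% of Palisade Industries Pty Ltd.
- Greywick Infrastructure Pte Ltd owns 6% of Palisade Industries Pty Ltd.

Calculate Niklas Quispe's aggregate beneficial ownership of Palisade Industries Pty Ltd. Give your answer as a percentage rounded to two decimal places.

Niklas reaches Palisade along 2 paths.
Direct stake: 5% = 5%.
Via Greywick: 64% × 6% = 3.84%.
Total: 5% + 3.84% = 8.84%.

8.84%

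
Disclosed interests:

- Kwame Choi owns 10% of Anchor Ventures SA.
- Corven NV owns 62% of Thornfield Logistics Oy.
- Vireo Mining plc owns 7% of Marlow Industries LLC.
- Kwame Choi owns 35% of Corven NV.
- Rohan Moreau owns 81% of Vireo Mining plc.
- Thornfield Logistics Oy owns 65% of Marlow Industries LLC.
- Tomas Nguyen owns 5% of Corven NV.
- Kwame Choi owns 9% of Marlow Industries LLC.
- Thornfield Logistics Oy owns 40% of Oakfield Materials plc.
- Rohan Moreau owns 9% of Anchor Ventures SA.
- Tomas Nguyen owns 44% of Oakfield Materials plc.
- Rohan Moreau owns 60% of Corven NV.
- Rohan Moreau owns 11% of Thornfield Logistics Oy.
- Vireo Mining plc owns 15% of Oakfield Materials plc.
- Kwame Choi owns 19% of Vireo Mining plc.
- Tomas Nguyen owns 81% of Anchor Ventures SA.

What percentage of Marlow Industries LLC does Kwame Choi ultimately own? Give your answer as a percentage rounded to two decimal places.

Kwame reaches Marlow along 3 paths.
Direct stake: 9% = 9%.
Via Corven → Thornfield: 35% × 62% × 65% = 14.105%.
Via Vireo: 19% × 7% = 1.33%.
Total: 9% + 14.105% + 1.33% = 24.435%.
Rounded: 24.44%.

24.44%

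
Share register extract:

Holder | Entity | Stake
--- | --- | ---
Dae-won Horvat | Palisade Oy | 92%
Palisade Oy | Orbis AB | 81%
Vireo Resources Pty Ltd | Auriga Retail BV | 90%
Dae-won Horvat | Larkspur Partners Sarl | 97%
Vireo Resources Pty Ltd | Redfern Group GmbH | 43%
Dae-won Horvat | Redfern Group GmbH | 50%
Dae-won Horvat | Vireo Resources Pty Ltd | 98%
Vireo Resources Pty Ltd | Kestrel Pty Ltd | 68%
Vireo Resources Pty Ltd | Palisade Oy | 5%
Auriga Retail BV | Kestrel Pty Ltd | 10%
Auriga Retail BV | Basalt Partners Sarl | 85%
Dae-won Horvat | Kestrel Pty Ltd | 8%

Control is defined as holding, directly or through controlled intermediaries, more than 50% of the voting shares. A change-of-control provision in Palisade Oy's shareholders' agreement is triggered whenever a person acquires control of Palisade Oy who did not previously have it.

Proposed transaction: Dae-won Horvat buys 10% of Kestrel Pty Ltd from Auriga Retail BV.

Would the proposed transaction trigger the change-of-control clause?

No

The purchase adds only to Dae-won's holdings (Auriga's stake shrinks), so Dae-won is the only person who could newly come to control Palisade.
Dae-won holds 98% of Vireo, so Dae-won controls Vireo.
Dae-won and Vireo together hold 92% + 5% = 97% of Palisade, so Dae-won controls Palisade.
So Dae-won already controls Palisade before the transaction.
After the purchase, Dae-won's direct stake in Kestrel rises to 8% + 10% = 18%, and Auriga's stake falls to 0%.
Dae-won controlled Palisade already, so this is not a new person acquiring control; every other person's position is unchanged or reduced.
No new person acquires control, so the clause is not triggered.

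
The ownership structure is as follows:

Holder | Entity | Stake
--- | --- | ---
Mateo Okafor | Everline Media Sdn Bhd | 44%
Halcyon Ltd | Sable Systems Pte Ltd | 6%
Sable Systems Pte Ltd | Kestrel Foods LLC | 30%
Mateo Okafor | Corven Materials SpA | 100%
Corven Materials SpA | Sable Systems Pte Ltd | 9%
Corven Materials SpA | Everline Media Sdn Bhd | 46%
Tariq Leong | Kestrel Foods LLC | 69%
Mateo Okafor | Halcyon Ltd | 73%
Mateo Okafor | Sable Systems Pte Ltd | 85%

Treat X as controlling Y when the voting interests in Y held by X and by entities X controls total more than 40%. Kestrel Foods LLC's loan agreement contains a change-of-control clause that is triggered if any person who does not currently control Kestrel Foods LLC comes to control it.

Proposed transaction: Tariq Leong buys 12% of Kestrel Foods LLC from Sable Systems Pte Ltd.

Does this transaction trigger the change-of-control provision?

No

The purchase adds only to Tariq's holdings (Sable's stake shrinks), so Tariq is the only person who could newly come to control Kestrel.
Tariq holds 69% of Kestrel, so Tariq controls Kestrel.
So Tariq already controls Kestrel before the transaction.
After the purchase, Tariq's direct stake in Kestrel rises to 69% + 12% = 81%, and Sable's stake falls to 18%.
Tariq controlled Kestrel already, so this is not a new person acquiring control; every other person's position is unchanged or reduced.
No new person acquires control, so the clause is not triggered.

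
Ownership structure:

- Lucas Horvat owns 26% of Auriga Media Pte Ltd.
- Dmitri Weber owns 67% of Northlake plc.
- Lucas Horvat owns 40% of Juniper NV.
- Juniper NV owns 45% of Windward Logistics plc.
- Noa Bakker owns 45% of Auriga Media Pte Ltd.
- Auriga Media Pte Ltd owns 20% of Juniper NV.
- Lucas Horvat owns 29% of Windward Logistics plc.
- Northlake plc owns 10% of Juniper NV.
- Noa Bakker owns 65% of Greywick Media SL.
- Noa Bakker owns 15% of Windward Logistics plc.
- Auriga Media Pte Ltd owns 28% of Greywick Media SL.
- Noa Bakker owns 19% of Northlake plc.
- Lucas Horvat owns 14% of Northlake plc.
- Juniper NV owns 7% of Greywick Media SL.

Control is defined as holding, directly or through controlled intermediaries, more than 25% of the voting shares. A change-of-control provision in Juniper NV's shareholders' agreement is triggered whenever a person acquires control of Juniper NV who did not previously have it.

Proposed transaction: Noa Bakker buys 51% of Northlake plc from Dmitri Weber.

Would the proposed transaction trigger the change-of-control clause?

Yes

The purchase adds only to Noa's holdings (Dmitri's stake shrinks), so Noa is the only person who could newly come to control Juniper.
Noa holds 45% of Auriga, so Noa controls Auriga.
Noa and Auriga together hold 65% + 28% = 93% of Greywick, so Noa controls Greywick.
In Juniper, Noa's side holds only 20%, not > 25%.
So before the transaction, Noa does not control Juniper.
After the purchase, Noa's direct stake in Northlake rises to 19% + 51% = 70%, and Dmitri's stake falls to 16%.
Noa holds 70% of Northlake, so Noa controls Northlake.
Northlake and Auriga together hold 10% + 20% = 30% of Juniper, so Noa controls Juniper.
Noa did not control Juniper before and does after, so the clause is triggered.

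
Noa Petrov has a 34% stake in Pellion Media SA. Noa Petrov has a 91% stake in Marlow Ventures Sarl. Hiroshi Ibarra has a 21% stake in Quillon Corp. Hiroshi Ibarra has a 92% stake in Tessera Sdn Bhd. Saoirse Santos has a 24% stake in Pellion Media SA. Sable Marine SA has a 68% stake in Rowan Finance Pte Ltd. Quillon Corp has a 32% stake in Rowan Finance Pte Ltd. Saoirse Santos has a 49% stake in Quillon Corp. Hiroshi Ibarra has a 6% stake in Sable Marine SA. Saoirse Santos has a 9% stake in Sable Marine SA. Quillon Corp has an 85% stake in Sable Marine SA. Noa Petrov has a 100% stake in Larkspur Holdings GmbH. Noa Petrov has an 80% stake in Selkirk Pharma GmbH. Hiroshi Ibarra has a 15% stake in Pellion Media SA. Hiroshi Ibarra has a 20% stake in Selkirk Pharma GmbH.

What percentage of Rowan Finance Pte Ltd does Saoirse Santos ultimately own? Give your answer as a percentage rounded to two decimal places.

50.12%

Saoirse reaches Rowan along 3 paths.
Via Sable: 9% × 68% = 6.12%.
Via Quillon → Sable: 49% × 85% × 68% = 28.322%.
Via Quillon: 49% × 32% = 15.68%.
Total: 6.12% + 28.322% + 15.68% = 50.122%.
Rounded: 50.12%.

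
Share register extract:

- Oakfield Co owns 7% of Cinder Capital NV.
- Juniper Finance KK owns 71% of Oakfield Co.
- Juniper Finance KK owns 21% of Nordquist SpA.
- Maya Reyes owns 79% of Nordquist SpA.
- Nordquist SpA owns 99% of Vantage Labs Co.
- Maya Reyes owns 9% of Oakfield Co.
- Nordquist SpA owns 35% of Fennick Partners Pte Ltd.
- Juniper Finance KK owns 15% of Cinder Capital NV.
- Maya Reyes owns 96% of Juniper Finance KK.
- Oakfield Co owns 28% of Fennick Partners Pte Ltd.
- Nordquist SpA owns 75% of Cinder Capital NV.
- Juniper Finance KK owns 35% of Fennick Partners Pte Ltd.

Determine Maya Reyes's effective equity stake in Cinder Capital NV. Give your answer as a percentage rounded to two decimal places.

94.17%

Maya reaches Cinder along 5 paths.
Via Juniper → Nordquist: 96% × 21% × 75% = 15.12%.
Via Nordquist: 79% × 75% = 59.25%.
Via Juniper: 96% × 15% = 14.4%.
Via Juniper → Oakfield: 96% × 71% × 7% = 4.7712%.
Via Oakfield: 9% × 7% = 0.63%.
Total: 15.12% + 59.25% + 14.4% + 4.7712% + 0.63% = 94.1712%.
Rounded: 94.17%.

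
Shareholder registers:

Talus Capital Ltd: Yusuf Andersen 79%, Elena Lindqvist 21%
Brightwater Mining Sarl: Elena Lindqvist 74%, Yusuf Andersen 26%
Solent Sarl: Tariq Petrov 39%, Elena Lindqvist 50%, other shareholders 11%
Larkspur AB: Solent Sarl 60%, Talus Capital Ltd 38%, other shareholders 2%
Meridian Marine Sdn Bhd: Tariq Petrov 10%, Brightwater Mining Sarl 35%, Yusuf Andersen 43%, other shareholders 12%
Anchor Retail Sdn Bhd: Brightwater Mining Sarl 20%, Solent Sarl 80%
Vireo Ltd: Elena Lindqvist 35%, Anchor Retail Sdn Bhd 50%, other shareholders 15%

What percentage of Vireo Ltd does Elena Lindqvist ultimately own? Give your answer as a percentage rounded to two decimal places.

62.40%

Elena reaches Vireo along 3 paths.
Direct stake: 35% = 35%.
Via Brightwater → Anchor: 74% × 20% × 50% = 7.4%.
Via Solent → Anchor: 50% × 80% × 50% = 20%.
Total: 35% + 7.4% + 20% = 62.4%.
Rounded: 62.40%.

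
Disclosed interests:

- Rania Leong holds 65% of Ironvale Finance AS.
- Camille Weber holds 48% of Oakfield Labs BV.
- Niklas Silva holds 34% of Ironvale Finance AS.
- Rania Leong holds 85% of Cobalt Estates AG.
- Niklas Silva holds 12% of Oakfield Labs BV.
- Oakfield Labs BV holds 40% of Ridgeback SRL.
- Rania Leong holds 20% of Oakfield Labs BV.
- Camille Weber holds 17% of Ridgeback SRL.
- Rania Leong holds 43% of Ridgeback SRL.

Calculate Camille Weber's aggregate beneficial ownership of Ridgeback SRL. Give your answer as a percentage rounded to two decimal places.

Camille reaches Ridgeback along 2 paths.
Direct stake: 17% = 17%.
Via Oakfield: 48% × 40% = 19.2%.
Total: 17% + 19.2% = 36.2%.
Rounded: 36.20%.

36.20%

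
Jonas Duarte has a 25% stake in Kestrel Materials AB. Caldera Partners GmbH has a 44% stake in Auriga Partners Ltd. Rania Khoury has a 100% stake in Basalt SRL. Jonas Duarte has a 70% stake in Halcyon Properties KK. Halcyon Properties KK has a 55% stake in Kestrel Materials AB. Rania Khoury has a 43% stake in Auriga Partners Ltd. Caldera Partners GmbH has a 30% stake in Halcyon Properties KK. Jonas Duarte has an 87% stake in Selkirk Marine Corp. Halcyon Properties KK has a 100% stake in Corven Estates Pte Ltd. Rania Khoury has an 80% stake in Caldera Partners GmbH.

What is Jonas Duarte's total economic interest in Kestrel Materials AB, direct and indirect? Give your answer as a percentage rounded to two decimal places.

Jonas reaches Kestrel along 2 paths.
Direct stake: 25% = 25%.
Via Halcyon: 70% × 55% = 38.5%.
Total: 25% + 38.5% = 63.5%.
Rounded: 63.50%.

63.50%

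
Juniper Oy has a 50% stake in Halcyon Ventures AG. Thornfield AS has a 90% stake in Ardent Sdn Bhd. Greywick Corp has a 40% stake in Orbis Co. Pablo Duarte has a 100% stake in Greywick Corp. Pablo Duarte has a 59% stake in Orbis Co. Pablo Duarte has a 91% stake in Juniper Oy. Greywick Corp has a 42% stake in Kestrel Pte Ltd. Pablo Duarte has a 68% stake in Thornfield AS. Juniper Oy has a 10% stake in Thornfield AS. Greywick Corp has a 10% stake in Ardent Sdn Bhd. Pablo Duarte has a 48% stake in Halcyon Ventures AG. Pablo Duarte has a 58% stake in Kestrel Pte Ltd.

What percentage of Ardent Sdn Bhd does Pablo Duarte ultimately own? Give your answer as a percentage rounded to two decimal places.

Pablo reaches Ardent along 3 paths.
Via Thornfield: 68% × 90% = 61.2%.
Via Juniper → Thornfield: 91% × 10% × 90% = 8.19%.
Via Greywick: 100% × 10% = 10%.
Total: 61.2% + 8.19% + 10% = 79.39%.

79.39%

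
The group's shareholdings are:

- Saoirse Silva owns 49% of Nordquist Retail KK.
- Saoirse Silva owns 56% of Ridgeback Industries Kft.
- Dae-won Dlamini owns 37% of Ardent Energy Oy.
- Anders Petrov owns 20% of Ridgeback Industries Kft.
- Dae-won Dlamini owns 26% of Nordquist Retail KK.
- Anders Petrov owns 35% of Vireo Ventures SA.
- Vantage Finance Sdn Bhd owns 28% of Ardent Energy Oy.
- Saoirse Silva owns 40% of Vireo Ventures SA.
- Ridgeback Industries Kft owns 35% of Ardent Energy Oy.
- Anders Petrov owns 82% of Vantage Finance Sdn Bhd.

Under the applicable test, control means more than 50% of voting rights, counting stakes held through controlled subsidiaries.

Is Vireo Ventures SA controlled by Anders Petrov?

Anders holds 82% of Vantage, so Anders controls Vantage.
In Vireo, Anders's side holds only 35%, not > 50%.
So Anders does not control Vireo.

No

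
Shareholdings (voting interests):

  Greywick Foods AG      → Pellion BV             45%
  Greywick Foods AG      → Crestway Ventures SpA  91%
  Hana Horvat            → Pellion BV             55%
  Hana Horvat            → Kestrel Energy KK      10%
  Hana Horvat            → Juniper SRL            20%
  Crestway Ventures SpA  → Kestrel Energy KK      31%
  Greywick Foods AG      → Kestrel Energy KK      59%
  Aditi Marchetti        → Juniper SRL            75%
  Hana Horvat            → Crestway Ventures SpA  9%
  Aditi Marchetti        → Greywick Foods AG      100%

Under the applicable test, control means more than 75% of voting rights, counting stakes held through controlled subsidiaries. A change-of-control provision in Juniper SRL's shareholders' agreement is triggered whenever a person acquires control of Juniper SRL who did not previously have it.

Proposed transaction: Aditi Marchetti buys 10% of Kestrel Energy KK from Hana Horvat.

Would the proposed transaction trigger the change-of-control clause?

The purchase adds only to Aditi's holdings (Hana's stake shrinks), so Aditi is the only person who could newly come to control Juniper.
Aditi holds 100% of Greywick, so Aditi controls Greywick.
Greywick holds 91% of Crestway, so Aditi controls Crestway.
Crestway and Greywick together hold 31% + 59% = 90% of Kestrel, so Aditi controls Kestrel.
In Juniper, Aditi's side holds only 75%, not > 75%.
So before the transaction, Aditi does not control Juniper.
After the purchase, Aditi holds 10% of Kestrel directly, and Hana's stake falls to 0%.
Crestway and Greywick and Aditi together hold 31% + 59% + 10% = 100% of Kestrel, so Aditi controls Kestrel.
After the transaction, Aditi's side holds 75% of Juniper, not > 75%, so Aditi still does not control Juniper.
No new person acquires control, so the clause is not triggered.

No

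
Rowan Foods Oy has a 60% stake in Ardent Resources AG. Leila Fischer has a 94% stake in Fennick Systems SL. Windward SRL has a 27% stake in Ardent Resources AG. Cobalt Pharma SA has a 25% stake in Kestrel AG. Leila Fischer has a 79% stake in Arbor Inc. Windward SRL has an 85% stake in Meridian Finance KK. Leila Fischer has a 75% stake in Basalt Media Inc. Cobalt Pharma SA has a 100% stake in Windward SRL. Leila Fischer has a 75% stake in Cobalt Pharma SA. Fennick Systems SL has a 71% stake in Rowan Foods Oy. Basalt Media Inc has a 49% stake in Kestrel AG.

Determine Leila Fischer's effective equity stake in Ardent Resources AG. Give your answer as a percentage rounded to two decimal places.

60.29%

Leila reaches Ardent along 2 paths.
Via Fennick → Rowan: 94% × 71% × 60% = 40.044%.
Via Cobalt → Windward: 75% × 100% × 27% = 20.25%.
Total: 40.044% + 20.25% = 60.294%.
Rounded: 60.29%.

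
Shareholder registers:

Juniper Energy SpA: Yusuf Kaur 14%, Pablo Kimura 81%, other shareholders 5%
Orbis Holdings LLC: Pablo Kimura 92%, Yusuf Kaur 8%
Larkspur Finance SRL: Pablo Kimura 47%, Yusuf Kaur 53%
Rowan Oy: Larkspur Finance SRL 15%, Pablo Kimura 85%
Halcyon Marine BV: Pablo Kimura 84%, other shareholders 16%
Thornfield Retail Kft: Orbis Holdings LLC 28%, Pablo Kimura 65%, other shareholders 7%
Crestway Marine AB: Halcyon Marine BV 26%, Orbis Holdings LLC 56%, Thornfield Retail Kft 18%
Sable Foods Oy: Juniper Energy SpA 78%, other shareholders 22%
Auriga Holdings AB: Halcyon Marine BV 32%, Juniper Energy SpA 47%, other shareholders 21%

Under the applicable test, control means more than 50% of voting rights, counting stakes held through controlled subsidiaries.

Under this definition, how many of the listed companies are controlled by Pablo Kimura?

Pablo holds 81% of Juniper, so Pablo controls Juniper.
Pablo holds 92% of Orbis, so Pablo controls Orbis.
Pablo holds 85% of Rowan, so Pablo controls Rowan.
Pablo holds 84% of Halcyon, so Pablo controls Halcyon.
Orbis and Pablo together hold 28% + 65% = 93% of Thornfield, so Pablo controls Thornfield.
Halcyon and Orbis and Thornfield together hold 26% + 56% + 18% = 100% of Crestway, so Pablo controls Crestway.
Juniper holds 78% of Sable, so Pablo controls Sable.
Halcyon and Juniper together hold 32% + 47% = 79% of Auriga, so Pablo controls Auriga.
No other company's threshold is met.
Pablo controls 8 companies.

8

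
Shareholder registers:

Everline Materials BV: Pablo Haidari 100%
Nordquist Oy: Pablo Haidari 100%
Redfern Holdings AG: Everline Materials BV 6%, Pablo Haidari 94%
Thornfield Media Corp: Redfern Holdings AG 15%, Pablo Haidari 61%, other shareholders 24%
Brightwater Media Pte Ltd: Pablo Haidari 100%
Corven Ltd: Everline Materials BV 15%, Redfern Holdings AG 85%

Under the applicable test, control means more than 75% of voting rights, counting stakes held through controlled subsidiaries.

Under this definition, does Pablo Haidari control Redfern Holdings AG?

Yes

Pablo holds 100% of Everline, so Pablo controls Everline.
Everline and Pablo together hold 6% + 94% = 100% of Redfern, so Pablo controls Redfern.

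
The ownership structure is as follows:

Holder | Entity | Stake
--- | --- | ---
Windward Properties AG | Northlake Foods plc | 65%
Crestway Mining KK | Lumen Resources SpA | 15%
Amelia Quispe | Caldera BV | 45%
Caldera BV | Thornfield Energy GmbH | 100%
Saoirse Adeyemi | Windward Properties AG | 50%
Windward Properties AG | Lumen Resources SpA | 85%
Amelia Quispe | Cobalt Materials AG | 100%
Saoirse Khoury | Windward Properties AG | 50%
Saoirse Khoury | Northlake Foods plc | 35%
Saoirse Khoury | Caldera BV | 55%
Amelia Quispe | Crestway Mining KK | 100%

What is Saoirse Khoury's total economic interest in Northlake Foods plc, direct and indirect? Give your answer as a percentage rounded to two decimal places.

Saoirse Khoury reaches Northlake along 2 paths.
Via Windward: 50% × 65% = 32.5%.
Direct stake: 35% = 35%.
Total: 32.5% + 35% = 67.5%.
Rounded: 67.50%.

67.50%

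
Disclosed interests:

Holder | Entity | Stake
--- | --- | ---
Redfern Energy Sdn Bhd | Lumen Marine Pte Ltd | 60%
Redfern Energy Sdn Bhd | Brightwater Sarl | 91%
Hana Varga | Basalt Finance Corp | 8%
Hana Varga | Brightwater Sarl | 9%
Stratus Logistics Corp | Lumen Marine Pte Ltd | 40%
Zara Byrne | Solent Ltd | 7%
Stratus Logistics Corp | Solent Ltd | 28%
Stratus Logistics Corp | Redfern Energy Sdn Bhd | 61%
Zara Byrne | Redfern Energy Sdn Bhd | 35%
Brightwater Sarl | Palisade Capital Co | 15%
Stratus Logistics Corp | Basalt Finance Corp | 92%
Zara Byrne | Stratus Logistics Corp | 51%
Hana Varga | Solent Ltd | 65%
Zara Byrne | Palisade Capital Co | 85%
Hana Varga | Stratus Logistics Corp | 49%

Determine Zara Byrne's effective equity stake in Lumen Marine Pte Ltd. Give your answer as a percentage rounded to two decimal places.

60.07%

Zara reaches Lumen along 3 paths.
Via Redfern: 35% × 60% = 21%.
Via Stratus → Redfern: 51% × 61% × 60% = 18.666%.
Via Stratus: 51% × 40% = 20.4%.
Total: 21% + 18.666% + 20.4% = 60.066%.
Rounded: 60.07%.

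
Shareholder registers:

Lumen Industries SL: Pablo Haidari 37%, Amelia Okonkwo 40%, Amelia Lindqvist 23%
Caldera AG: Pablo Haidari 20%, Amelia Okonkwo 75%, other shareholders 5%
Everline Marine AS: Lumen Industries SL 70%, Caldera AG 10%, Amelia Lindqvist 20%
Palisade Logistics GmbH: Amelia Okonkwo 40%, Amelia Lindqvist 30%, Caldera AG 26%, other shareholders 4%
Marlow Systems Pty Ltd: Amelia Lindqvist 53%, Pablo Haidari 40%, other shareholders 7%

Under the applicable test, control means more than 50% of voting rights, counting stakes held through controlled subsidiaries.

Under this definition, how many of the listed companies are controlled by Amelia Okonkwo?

Amelia Okonkwo holds 75% of Caldera, so Amelia Okonkwo controls Caldera.
Amelia Okonkwo and Caldera together hold 40% + 26% = 66% of Palisade, so Amelia Okonkwo controls Palisade.
No other company's threshold is met.
Amelia Okonkwo controls 2 companies.

2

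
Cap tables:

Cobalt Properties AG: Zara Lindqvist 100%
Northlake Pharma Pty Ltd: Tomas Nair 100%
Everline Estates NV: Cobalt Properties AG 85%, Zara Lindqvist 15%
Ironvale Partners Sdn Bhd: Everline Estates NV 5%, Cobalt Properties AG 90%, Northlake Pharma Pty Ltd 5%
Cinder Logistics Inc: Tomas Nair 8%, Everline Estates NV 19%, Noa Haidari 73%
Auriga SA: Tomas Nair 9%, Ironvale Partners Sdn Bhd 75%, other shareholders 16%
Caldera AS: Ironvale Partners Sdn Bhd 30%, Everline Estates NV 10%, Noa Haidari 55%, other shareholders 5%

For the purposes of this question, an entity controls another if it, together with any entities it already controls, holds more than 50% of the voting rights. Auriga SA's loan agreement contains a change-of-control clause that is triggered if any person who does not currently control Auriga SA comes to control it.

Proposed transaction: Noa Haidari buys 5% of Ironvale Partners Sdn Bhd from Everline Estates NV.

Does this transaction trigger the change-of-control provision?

No

The purchase adds only to Noa's holdings (Everline's stake shrinks), so Noa is the only person who could newly come to control Auriga.
Noa holds 73% of Cinder, so Noa controls Cinder.
Noa holds 55% of Caldera, so Noa controls Caldera.
Neither Noa nor any entity Noa controls holds any voting interest in Auriga.
So before the transaction, Noa does not control Auriga.
After the purchase, Noa holds 5% of Ironvale directly, and Everline's stake falls to 0%.
Noa's side now holds 5% of Ironvale, not > 50%, so Noa still does not control Ironvale.
After the transaction, neither Noa nor any entity Noa controls holds a voting interest in Auriga, so Noa still does not control it.
No new person acquires control, so the clause is not triggered.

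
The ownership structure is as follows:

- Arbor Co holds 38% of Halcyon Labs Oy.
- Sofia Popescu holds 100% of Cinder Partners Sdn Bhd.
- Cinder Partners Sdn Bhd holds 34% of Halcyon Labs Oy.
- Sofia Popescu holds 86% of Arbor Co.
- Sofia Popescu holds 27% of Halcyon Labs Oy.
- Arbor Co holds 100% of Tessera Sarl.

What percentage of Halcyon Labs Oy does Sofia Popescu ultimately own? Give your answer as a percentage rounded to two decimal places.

93.68%

Sofia reaches Halcyon along 3 paths.
Via Cinder: 100% × 34% = 34%.
Via Arbor: 86% × 38% = 32.68%.
Direct stake: 27% = 27%.
Total: 34% + 32.68% + 27% = 93.68%.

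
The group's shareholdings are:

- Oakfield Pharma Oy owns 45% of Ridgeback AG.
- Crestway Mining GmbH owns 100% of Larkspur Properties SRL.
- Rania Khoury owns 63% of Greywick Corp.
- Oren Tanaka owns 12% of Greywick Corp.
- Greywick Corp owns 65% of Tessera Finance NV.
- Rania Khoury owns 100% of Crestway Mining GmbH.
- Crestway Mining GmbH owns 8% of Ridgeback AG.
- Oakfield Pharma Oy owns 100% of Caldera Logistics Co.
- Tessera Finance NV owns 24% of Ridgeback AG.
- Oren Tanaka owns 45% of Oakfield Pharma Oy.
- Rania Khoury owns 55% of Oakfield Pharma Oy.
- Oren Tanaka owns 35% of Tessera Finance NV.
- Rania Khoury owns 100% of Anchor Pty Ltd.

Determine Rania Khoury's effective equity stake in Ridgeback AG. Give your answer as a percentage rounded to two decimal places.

Rania reaches Ridgeback along 3 paths.
Via Oakfield: 55% × 45% = 24.75%.
Via Greywick → Tessera: 63% × 65% × 24% = 9.828%.
Via Crestway: 100% × 8% = 8%.
Total: 24.75% + 9.828% + 8% = 42.578%.
Rounded: 42.58%.

42.58%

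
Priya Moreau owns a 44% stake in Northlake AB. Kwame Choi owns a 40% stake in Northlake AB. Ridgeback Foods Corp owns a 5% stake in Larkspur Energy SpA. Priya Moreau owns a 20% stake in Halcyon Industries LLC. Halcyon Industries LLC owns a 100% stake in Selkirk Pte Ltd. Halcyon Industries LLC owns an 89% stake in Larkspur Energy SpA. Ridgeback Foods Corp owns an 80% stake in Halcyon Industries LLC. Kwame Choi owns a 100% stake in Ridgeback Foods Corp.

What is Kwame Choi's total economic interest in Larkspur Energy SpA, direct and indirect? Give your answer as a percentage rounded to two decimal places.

Kwame reaches Larkspur along 2 paths.
Via Ridgeback → Halcyon: 100% × 80% × 89% = 71.2%.
Via Ridgeback: 100% × 5% = 5%.
Total: 71.2% + 5% = 76.2%.
Rounded: 76.20%.

76.20%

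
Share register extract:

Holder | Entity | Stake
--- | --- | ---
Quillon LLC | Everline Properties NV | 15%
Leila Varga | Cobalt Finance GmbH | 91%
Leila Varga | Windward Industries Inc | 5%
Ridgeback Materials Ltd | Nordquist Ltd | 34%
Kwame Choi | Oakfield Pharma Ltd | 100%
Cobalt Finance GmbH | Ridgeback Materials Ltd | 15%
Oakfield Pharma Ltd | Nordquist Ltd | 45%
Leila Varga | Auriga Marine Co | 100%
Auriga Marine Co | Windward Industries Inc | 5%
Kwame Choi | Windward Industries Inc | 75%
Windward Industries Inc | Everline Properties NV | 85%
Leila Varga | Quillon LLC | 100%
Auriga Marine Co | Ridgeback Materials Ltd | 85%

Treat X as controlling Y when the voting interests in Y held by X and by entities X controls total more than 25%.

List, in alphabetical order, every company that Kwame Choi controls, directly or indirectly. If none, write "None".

Kwame holds 75% of Windward, so Kwame controls Windward.
Kwame holds 100% of Oakfield, so Kwame controls Oakfield.
Windward holds 85% of Everline, so Kwame controls Everline.
Oakfield holds 45% of Nordquist, so Kwame controls Nordquist.
No other company's threshold is met.

Everline Properties NV, Nordquist Ltd, Oakfield Pharma Ltd, Windward Industries Inc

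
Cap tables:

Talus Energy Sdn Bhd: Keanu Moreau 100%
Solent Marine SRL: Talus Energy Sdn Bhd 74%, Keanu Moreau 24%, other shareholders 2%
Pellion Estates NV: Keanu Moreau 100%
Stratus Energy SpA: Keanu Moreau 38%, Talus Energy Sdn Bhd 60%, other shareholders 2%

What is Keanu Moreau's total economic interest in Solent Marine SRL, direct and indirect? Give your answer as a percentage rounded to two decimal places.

Keanu reaches Solent along 2 paths.
Via Talus: 100% × 74% = 74%.
Direct stake: 24% = 24%.
Total: 74% + 24% = 98%.
Rounded: 98.00%.

98.00%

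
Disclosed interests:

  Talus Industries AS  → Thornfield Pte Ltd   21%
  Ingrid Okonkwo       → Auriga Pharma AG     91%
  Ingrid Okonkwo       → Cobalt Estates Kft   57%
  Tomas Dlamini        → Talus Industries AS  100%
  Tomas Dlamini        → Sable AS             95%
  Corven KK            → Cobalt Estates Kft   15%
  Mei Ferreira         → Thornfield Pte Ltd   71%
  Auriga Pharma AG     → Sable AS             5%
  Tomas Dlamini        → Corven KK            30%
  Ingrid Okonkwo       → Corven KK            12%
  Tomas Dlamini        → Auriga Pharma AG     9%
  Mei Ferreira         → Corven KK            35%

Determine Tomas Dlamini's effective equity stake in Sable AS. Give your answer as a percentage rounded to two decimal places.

95.45%

Tomas reaches Sable along 2 paths.
Direct stake: 95% = 95%.
Via Auriga: 9% × 5% = 0.45%.
Total: 95% + 0.45% = 95.45%.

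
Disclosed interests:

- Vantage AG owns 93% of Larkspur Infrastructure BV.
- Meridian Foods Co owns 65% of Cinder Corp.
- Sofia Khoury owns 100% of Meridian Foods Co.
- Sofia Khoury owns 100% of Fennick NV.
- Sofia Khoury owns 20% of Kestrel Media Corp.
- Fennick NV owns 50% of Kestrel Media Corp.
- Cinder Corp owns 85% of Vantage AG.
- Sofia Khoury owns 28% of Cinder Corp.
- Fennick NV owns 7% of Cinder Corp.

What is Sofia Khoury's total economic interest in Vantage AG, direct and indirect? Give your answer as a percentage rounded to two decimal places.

85.00%

Sofia reaches Vantage along 3 paths.
Via Fennick → Cinder: 100% × 7% × 85% = 5.95%.
Via Cinder: 28% × 85% = 23.8%.
Via Meridian → Cinder: 100% × 65% × 85% = 55.25%.
Total: 5.95% + 23.8% + 55.25% = 85%.
Rounded: 85.00%.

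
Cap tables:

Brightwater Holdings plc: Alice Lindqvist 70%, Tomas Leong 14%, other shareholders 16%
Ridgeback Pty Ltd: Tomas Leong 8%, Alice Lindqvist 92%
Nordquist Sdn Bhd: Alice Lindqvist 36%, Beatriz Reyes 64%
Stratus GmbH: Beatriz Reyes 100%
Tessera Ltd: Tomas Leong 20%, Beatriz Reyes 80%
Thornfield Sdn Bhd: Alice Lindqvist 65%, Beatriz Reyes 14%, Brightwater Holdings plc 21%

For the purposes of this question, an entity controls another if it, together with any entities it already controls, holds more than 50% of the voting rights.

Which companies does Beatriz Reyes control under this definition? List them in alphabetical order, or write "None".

Nordquist Sdn Bhd, Stratus GmbH, Tessera Ltd

Beatriz holds 64% of Nordquist, so Beatriz controls Nordquist.
Beatriz holds 100% of Stratus, so Beatriz controls Stratus.
Beatriz holds 80% of Tessera, so Beatriz controls Tessera.
No other company's threshold is met.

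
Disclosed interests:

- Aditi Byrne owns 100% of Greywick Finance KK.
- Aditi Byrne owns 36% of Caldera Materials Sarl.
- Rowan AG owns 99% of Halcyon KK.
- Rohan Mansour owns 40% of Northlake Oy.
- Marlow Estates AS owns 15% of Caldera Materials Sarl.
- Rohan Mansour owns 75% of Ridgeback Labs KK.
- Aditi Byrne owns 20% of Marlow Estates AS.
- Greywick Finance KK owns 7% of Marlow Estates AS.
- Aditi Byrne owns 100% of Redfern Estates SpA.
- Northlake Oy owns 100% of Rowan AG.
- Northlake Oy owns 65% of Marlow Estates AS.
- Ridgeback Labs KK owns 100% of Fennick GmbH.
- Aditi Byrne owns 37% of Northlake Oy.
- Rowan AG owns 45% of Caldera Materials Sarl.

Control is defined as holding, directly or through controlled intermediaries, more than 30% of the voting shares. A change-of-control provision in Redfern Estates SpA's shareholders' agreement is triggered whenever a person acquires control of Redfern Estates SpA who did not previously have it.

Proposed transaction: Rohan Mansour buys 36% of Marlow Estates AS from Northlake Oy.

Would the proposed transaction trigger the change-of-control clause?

The purchase adds only to Rohan's holdings (Northlake's stake shrinks), so Rohan is the only person who could newly come to control Redfern.
Rohan holds 75% of Ridgeback, so Rohan controls Ridgeback.
Rohan holds 40% of Northlake, so Rohan controls Northlake.
Northlake holds 65% of Marlow, so Rohan controls Marlow.
Northlake holds 100% of Rowan, so Rohan controls Rowan.
Rowan holds 99% of Halcyon, so Rohan controls Halcyon.
Ridgeback holds 100% of Fennick, so Rohan controls Fennick.
Rowan and Marlow together hold 45% + 15% = 60% of Caldera, so Rohan controls Caldera.
Neither Rohan nor any entity Rohan controls holds any voting interest in Redfern.
So before the transaction, Rohan does not control Redfern.
After the purchase, Rohan holds 36% of Marlow directly, and Northlake's stake falls to 29%.
Northlake and Rohan together hold 29% + 36% = 65% of Marlow, so Rohan controls Marlow.
After the transaction, neither Rohan nor any entity Rohan controls holds a voting interest in Redfern, so Rohan still does not control it.
No new person acquires control, so the clause is not triggered.

No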